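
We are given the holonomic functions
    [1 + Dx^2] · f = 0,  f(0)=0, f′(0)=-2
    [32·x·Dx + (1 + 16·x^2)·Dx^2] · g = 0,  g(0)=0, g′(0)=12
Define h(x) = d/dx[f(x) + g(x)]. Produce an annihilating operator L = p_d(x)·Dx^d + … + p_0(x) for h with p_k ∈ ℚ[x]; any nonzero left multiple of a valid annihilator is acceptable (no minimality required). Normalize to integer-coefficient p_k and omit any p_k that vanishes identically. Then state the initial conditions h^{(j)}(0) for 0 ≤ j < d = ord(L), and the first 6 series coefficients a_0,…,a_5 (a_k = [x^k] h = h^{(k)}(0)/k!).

L = (-6112·x + 99328·x^3 + 8192·x^5) + (-31 + 1072·x^2 + 25344·x^4 + 4096·x^6)·Dx + (-6112·x + 99328·x^3 + 8192·x^5)·Dx^2 + (-31 + 1072·x^2 + 25344·x^4 + 4096·x^6)·Dx^3  (order 3).
h: a_k = 10, 0, -191, 0, 36863/12, 0, …
ICs: h(0) = 10, h′(0) = 0, h′′(0) = -382.

f: a_k = 0, -2, 0, 1/3, 0, -1/60, …
g: a_k = 0, 12, 0, -64, 0, 3072/5, …
Sum ⇒ L₀ = lclm(L_f,L_g) in ℚ(x)⟨Dx⟩.
h₀' ⇒ L via d/dx closure of L₀.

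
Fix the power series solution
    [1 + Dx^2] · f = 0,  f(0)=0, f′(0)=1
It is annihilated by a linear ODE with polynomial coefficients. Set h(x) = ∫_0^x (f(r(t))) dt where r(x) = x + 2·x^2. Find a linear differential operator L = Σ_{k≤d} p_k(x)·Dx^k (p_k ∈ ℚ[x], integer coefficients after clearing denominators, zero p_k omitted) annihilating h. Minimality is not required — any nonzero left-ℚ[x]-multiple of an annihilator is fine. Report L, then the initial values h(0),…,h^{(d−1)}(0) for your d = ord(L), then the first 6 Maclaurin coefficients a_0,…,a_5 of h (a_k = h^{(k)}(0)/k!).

f: a_k = 0, 1, 0, -1/6, 0, 1/120, …
L₀ from L_f via x↦r, Dx↦r'^{-1}Dx.
h=∫h₀ ⇒ L = L₀·Dx.
L = (1 + 12·x + 48·x^2 + 64·x^3)·Dx - 4·Dx^2 + (1 + 4·x)·Dx^3  (order 3).
h: a_k = 0, 0, 1/2, 2/3, -1/24, -1/5, …
ICs: h(0) = 0, h′(0) = 0, h′′(0) = 1.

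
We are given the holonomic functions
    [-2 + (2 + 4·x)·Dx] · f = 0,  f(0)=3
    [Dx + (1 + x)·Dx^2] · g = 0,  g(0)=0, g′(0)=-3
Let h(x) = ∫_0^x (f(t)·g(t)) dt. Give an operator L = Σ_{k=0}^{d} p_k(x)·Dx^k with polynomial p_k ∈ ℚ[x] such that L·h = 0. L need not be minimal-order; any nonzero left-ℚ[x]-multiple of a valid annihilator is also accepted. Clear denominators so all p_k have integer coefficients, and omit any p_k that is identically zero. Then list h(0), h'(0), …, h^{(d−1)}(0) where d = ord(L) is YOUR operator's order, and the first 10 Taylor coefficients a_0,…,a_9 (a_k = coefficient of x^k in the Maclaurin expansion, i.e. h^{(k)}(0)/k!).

L = (2 + x)·Dx + (-1 - 2·x)·Dx^2 + (1 + 5·x + 8·x^2 + 4·x^3)·Dx^3  (order 3).
h: a_k = 0, 0, -9/2, -3/2, 3/2, -3/2, 131/80, -1089/560, 2781/1120, -943/280, …
ICs: h(0) = 0, h′(0) = 0, h′′(0) = -9.

f: a_k = 3, 3, -3/2, 3/2, -15/8, 21/8, -63/16, 99/16, -1287/128, 2145/128, …
g: a_k = 0, -3, 3/2, -1, 3/4, -3/5, 1/2, -3/7, 3/8, -1/3, …
L₀ := L_f ⊗_s L_g (sym. prod.), ord ≤ 2.
h=∫₀ˣh₀: take L = L₀·Dx.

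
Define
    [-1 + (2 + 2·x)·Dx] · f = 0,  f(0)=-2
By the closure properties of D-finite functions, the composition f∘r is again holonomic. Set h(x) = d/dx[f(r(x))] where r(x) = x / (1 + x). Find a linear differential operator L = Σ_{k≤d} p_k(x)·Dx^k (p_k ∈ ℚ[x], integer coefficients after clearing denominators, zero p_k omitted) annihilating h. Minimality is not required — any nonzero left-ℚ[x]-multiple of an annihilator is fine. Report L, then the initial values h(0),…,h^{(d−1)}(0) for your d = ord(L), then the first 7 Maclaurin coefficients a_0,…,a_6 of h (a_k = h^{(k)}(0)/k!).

L = (-5 - 8·x) + (-2 - 6·x - 4·x^2)·Dx  (order 1).
h: a_k = -1, 5/2, -39/8, 141/16, -1995/128, 7059/256, -50435/1024, …
ICs: h(0) = -1.

f: a_k = -2, -1, 1/4, -1/8, 5/64, -7/128, 21/512, …
h₀=f(r): pull back L_f along r ⇒ L₀.
h₀' ⇒ L via d/dx closure of L₀.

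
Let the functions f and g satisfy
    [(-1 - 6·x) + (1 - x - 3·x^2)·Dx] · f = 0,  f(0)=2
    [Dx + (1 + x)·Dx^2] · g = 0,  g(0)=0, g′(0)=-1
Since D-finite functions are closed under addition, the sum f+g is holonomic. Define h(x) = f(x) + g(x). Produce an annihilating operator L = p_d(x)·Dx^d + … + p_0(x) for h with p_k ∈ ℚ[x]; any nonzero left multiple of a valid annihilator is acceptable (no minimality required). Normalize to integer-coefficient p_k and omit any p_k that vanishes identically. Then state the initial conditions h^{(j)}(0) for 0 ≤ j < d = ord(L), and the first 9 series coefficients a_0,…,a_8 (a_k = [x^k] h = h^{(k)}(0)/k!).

L = (58 + 350·x + 636·x^2 + 756·x^3 + 324·x^4)·Dx + (40 + 364·x + 976·x^2 + 1632·x^3 + 1530·x^4 + 540·x^5)·Dx^2 + (-9 - 31·x - 27·x^2 + 115·x^3 + 345·x^4 + 333·x^5 + 108·x^6)·Dx^3  (order 3).
h: a_k = 2, 1, 17/2, 41/3, 153/4, 399/5, 1165/6, 3037/7, 8129/8, …
ICs: h(0) = 2, h′(0) = 1, h′′(0) = 17.

f: a_k = 2, 2, 8, 14, 38, 80, 194, 434, 1016, …
g: a_k = 0, -1, 1/2, -1/3, 1/4, -1/5, 1/6, -1/7, 1/8, …
Weyl lclm of L_f,L_g ⇒ L₀ (ord ≤ 3).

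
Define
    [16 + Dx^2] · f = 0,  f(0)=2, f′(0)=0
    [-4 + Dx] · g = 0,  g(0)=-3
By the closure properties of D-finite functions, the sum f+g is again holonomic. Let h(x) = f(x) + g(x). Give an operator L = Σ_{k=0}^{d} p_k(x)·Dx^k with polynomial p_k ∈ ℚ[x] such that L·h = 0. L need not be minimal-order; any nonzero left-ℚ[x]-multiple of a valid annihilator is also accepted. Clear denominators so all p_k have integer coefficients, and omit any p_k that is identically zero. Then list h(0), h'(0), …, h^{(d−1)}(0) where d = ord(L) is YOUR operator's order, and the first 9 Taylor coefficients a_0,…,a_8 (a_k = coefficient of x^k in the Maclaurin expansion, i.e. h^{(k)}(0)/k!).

f: a_k = 2, 0, -16, 0, 64/3, 0, -512/45, 0, 1024/315, …
g: a_k = -3, -12, -24, -32, -32, -128/5, -256/15, -1024/105, -512/105, …
L₀ := lclm(L_f,L_g); ord L₀ ≤ 2+1.
L = -64 + 16·Dx - 4·Dx^2 + Dx^3  (order 3).
h: a_k = -1, -12, -40, -32, -32/3, -128/5, -256/9, -1024/105, -512/315, …
ICs: h(0) = -1, h′(0) = -12, h′′(0) = -80.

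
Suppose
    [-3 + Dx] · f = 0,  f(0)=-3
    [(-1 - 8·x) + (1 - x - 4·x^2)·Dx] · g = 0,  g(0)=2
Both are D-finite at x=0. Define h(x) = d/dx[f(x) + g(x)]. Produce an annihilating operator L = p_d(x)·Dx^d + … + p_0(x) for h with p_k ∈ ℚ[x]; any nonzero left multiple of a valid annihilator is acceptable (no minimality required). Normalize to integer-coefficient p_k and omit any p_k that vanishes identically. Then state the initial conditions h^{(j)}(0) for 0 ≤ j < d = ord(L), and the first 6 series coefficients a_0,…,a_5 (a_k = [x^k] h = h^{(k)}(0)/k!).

L = (72 + 1314·x + 1440·x^2 + 6336·x^3 + 3456·x^4) + (-45 - 426·x - 783·x^2 - 1968·x^3 + 720·x^4 + 1152·x^5)·Dx + (7 - 4·x + 101·x^2 - 48·x^3 - 624·x^4 - 384·x^5)·Dx^2  (order 2).
h: a_k = -7, -7, 27/2, 383/2, 4957/8, 86151/40, …
ICs: h(0) = -7, h′(0) = -7.

f: a_k = -3, -9, -27/2, -27/2, -81/8, -243/40, …
g: a_k = 2, 2, 10, 18, 58, 130, …
Weyl lclm of L_f,L_g ⇒ L₀ (ord ≤ 2).
Differentiate: ansatz ord ≤ ord L₀ ⇒ L.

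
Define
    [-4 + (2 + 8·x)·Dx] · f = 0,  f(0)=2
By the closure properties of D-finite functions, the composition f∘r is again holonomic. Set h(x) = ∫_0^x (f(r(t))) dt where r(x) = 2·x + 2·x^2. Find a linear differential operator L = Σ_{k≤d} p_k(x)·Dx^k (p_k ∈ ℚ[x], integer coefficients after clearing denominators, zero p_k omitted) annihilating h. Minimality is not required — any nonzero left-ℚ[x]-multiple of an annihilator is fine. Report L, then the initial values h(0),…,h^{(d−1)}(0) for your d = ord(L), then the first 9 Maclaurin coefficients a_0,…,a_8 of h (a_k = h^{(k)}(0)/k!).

L = (-4 - 8·x)·Dx + (1 + 8·x + 8·x^2)·Dx^2  (order 2).
h: a_k = 0, 2, 4, -8/3, 8, -144/5, 352/3, -3648/7, 2464, …
ICs: h(0) = 0, h′(0) = 2.

f: a_k = 2, 4, -4, 8, -20, 56, -168, 528, -1716, …
h₀=f(r): pull back L_f along r ⇒ L₀.
h=∫₀ˣh₀: take L = L₀·Dx.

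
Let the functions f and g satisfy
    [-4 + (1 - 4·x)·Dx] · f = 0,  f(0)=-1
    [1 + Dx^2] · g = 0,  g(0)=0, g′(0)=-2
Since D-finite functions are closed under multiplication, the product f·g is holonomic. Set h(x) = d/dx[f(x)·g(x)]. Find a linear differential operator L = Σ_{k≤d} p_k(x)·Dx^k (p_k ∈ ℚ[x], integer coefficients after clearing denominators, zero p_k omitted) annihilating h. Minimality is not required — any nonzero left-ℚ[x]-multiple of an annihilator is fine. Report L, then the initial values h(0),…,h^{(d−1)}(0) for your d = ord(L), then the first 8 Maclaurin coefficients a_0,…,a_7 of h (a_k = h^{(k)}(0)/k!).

f: a_k = -1, -4, -16, -64, -256, -1024, -4096, -16384, …
g: a_k = 0, -2, 0, 1/3, 0, -1/60, 0, 1/2520, …
h₀=f·g: eliminate ⇒ L₀, order ≤ 1·2.
Derive L from L₀ (diff closure).
L = (-31 - 8·x + 16·x^2) + (-8 + 32·x)·Dx + (1 - 8·x + 16·x^2)·Dx^2  (order 2).
h: a_k = 2, 16, 95, 1520/3, 30401/12, 60802/5, 20429471/360, 81717884/315, …
ICs: h(0) = 2, h′(0) = 16.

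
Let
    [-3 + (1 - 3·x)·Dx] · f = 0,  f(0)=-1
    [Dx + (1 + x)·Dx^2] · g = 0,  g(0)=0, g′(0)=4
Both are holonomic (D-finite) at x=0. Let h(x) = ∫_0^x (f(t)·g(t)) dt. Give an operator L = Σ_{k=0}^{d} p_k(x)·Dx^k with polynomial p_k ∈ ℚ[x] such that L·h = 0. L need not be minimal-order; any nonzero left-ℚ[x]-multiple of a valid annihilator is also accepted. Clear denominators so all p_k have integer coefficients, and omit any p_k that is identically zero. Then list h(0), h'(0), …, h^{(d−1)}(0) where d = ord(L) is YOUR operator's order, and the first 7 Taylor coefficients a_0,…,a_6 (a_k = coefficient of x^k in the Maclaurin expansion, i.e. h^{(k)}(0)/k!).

f: a_k = -1, -3, -9, -27, -81, -243, -729, …
g: a_k = 0, 4, -2, 4/3, -1, 4/5, -2/3, …
f·g: L₀ = L_f ⊗_s L_g, ord ≤ 1·2.
h=∫h₀ ⇒ L = L₀·Dx.
L = 3·Dx + (5 + 9·x)·Dx^2 + (-1 + 2·x + 3·x^2)·Dx^3  (order 3).
h: a_k = 0, 0, -2, -10/3, -47/6, -93/5, -1399/30, …
ICs: h(0) = 0, h′(0) = 0, h′′(0) = -4.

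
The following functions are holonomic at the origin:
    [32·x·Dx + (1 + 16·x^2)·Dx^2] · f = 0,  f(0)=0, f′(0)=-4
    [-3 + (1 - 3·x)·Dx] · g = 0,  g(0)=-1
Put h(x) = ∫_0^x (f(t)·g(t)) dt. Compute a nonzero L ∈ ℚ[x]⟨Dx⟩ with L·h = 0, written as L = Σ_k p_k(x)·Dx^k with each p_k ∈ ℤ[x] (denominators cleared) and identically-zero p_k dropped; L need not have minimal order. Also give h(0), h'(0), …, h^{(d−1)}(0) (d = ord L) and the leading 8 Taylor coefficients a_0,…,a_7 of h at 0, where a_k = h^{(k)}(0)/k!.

f: a_k = 0, -4, 0, 64/3, 0, -1024/5, 0, 16384/7, …
g: a_k = -1, -3, -9, -27, -81, -243, -729, -2187, …
Sym-product of L_f,L_g gives L₀ (≤ ord 2).
h=∫₀ˣh₀: take L = L₀·Dx.
L = 96·x·Dx + (6 - 32·x + 192·x^2)·Dx^2 + (-1 + 3·x - 16·x^2 + 48·x^3)·Dx^3  (order 3).
h: a_k = 0, 0, 2, 4, 11/3, 44/5, 842/15, 5052/35, …
ICs: h(0) = 0, h′(0) = 0, h′′(0) = 4.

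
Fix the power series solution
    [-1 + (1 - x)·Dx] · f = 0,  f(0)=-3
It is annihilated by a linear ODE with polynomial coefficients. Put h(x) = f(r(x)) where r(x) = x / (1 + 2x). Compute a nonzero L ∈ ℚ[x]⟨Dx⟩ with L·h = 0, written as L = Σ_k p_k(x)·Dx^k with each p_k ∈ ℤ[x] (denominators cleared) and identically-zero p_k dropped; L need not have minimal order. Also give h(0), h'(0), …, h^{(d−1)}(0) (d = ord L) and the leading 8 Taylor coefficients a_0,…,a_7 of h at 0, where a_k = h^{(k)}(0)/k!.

f: a_k = -3, -3, -3, -3, -3, -3, -3, -3, …
h₀=f(r): pull back L_f along r ⇒ L₀.
L = -1 + (1 + 3·x + 2·x^2)·Dx  (order 1).
h: a_k = -3, -3, 3, -3, 3, -3, 3, -3, …
ICs: h(0) = -3.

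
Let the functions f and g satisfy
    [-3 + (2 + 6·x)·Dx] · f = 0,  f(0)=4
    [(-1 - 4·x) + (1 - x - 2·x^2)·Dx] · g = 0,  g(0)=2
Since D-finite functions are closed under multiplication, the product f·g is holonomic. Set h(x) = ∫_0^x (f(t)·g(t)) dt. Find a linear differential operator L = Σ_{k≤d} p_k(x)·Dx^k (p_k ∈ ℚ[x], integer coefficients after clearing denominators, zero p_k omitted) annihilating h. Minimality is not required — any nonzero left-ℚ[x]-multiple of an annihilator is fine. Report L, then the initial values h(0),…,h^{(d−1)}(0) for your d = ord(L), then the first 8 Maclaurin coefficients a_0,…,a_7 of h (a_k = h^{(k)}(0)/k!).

L = (5 + 11·x + 18·x^2)·Dx + (-2 - 4·x + 10·x^2 + 12·x^3)·Dx^2  (order 2).
h: a_k = 0, 8, 10, 9, 161/8, 1747/80, 3449/64, 54031/896, …
ICs: h(0) = 0, h′(0) = 8.

f: a_k = 4, 6, -9/2, 27/4, -405/32, 1701/64, -15309/256, 72171/512, …
g: a_k = 2, 2, 6, 10, 22, 42, 86, 170, …
f·g: L₀ = L_f ⊗_s L_g, ord ≤ 1·1.
h=∫h₀ ⇒ L = L₀·Dx.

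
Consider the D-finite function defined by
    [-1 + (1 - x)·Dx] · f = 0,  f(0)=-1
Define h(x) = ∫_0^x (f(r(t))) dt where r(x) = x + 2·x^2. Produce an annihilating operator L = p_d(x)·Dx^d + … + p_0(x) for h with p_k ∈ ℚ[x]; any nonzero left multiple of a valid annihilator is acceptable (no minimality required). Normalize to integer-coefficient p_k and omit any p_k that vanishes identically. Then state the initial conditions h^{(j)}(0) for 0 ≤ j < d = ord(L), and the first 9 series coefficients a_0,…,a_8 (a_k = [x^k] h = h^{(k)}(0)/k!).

f: a_k = -1, -1, -1, -1, -1, -1, -1, -1, -1, …
Change of var in L_f (x↦r) gives L₀.
h=∫h₀ ⇒ L = L₀·Dx.
L = (1 + 4·x)·Dx + (-1 + x + 2·x^2)·Dx^2  (order 2).
h: a_k = 0, -1, -1/2, -1, -5/4, -11/5, -7/2, -43/7, -85/8, …
ICs: h(0) = 0, h′(0) = -1.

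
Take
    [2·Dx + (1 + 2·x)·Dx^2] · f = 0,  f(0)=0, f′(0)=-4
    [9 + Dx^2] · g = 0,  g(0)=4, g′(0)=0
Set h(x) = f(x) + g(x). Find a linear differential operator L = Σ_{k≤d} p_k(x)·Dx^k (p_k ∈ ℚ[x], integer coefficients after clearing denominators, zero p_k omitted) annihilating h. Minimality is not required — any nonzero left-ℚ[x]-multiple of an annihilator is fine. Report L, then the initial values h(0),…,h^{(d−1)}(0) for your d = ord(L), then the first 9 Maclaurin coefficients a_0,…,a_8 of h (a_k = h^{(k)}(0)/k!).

f: a_k = 0, -4, 4, -16/3, 8, -64/5, 64/3, -256/7, 64, …
g: a_k = 4, 0, -18, 0, 27/2, 0, -81/20, 0, 729/1120, …
Sum ⇒ L₀ = lclm(L_f,L_g) in ℚ(x)⟨Dx⟩.
L = (594 + 648·x + 648·x^2)·Dx + (153 + 630·x + 972·x^2 + 648·x^3)·Dx^2 + (66 + 72·x + 72·x^2)·Dx^3 + (17 + 70·x + 108·x^2 + 72·x^3)·Dx^4  (order 4).
h: a_k = 4, -4, -14, -16/3, 43/2, -64/5, 1037/60, -256/7, 72409/1120, …
ICs: h(0) = 4, h′(0) = -4, h′′(0) = -28, h′′′(0) = -32.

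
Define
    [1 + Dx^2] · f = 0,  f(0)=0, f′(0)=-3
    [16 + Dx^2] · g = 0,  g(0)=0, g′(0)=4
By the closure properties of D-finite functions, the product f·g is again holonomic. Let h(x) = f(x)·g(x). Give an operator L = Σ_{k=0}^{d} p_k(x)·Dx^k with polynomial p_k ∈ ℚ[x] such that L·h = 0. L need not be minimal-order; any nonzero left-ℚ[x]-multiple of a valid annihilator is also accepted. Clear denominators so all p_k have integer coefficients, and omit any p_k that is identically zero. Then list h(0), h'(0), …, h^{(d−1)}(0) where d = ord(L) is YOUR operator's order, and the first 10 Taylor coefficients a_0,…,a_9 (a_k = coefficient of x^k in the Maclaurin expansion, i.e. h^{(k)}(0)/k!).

L = 225 + 34·Dx^2 + Dx^4  (order 4).
h: a_k = 0, 0, -12, 0, 34, 0, -931/30, 0, 6001/420, 0, …
ICs: h(0) = 0, h′(0) = 0, h′′(0) = -24, h′′′(0) = 0.

f: a_k = 0, -3, 0, 1/2, 0, -1/40, 0, 1/1680, 0, -1/120960, …
g: a_k = 0, 4, 0, -32/3, 0, 128/15, 0, -1024/315, 0, 2048/2835, …
Product ⇒ symmetric product L₀, ord ≤ 4.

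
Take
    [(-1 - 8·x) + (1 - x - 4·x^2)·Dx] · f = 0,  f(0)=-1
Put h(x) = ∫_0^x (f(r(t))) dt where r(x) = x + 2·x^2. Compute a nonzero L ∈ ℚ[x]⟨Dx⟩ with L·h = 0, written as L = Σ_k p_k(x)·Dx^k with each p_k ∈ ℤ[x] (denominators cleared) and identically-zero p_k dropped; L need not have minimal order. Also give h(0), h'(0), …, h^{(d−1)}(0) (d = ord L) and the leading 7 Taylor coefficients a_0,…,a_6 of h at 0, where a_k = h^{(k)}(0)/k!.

L = (1 + 12·x + 48·x^2 + 64·x^3)·Dx + (-1 + x + 6·x^2 + 16·x^3 + 16·x^4)·Dx^2  (order 2).
h: a_k = 0, -1, -1/2, -7/3, -29/4, -103/5, -135/2, …
ICs: h(0) = 0, h′(0) = -1.

f: a_k = -1, -1, -5, -9, -29, -65, -181, …
h₀=f(r): pull back L_f along r ⇒ L₀.
h=∫h₀ ⇒ L = L₀·Dx.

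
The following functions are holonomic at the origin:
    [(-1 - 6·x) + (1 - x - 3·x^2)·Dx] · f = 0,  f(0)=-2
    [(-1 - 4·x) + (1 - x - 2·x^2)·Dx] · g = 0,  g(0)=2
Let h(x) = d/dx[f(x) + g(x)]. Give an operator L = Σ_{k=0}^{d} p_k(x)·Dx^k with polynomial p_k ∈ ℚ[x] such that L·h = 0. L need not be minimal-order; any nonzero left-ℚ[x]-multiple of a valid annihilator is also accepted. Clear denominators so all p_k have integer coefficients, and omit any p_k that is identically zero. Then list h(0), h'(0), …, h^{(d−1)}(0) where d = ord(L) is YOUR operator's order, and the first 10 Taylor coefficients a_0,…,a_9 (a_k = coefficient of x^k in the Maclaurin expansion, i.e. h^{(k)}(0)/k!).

L = (-6 - 264·x - 360·x^2 - 1176·x^3 - 2406·x^4 - 3600·x^5 + 1296·x^6) + (6 + 54·x + 114·x^2 + 96·x^3 + 27·x^4 - 2334·x^5 - 1872·x^6 + 864·x^7)·Dx + (-1 + 2·x - 11·x^2 - 18·x^3 + 158·x^4 + 61·x^5 - 377·x^6 - 168·x^7 + 108·x^8)·Dx^2  (order 2).
h: a_k = 0, -4, -12, -64, -190, -648, -1848, -5392, -14724, -40000, …
ICs: h(0) = 0, h′(0) = -4.

f: a_k = -2, -2, -8, -14, -38, -80, -194, -434, -1016, -2318, …
g: a_k = 2, 2, 6, 10, 22, 42, 86, 170, 342, 682, …
Sum ⇒ L₀ = lclm(L_f,L_g) in ℚ(x)⟨Dx⟩.
h₀' ⇒ L via d/dx closure of L₀.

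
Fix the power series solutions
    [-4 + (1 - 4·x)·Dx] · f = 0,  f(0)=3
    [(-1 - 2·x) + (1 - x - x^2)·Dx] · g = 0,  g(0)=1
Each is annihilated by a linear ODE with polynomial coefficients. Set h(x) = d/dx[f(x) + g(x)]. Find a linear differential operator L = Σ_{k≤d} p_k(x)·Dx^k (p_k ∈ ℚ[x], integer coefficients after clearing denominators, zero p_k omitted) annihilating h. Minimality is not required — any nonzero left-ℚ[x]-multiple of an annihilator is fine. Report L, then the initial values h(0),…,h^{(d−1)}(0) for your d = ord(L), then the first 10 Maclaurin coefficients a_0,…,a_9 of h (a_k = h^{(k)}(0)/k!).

L = (120 + 192·x + 432·x^2 - 96·x^3 + 96·x^4) + (-39 - 48·x + 210·x^2 + 252·x^3 - 48·x^4 + 96·x^5)·Dx + (2 - x - 42·x^2 + 54·x^3 + 7·x^4 + 16·x^6)·Dx^2  (order 2).
h: a_k = 13, 100, 585, 3092, 15400, 73806, 344211, 1573136, 7078383, 31458170, …
ICs: h(0) = 13, h′(0) = 100.

f: a_k = 3, 12, 48, 192, 768, 3072, 12288, 49152, 196608, 786432, …
g: a_k = 1, 1, 2, 3, 5, 8, 13, 21, 34, 55, …
f+g: L₀ = lclm(L_f,L_g), ord ≤ 1+1.
h₀' ⇒ L via d/dx closure of L₀.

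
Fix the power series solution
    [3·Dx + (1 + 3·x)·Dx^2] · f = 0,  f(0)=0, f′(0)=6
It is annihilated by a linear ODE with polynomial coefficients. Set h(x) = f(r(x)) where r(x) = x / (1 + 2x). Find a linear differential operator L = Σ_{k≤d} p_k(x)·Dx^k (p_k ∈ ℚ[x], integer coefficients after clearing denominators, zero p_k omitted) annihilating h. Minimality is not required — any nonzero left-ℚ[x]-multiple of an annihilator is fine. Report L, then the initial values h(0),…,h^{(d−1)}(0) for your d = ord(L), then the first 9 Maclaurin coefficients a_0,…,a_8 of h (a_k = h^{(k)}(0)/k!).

L = (7 + 20·x)·Dx + (1 + 7·x + 10·x^2)·Dx^2  (order 2).
h: a_k = 0, 6, -21, 78, -609/2, 6186/5, -5187, 155994/7, -390369/4, …
ICs: h(0) = 0, h′(0) = 6.

f: a_k = 0, 6, -9, 18, -81/2, 486/5, -243, 4374/7, -6561/4, …
Substitute x→r, Dx→(1/r')Dx; clear ⇒ L₀.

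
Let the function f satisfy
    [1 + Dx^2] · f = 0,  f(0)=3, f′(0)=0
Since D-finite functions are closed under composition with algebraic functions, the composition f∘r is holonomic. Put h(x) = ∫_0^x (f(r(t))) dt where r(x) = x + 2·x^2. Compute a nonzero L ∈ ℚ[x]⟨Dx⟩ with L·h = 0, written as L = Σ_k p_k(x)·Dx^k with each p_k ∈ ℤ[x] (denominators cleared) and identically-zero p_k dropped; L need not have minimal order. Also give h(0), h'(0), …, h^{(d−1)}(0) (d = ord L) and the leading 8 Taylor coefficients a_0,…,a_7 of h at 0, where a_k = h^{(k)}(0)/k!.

L = (1 + 12·x + 48·x^2 + 64·x^3)·Dx - 4·Dx^2 + (1 + 4·x)·Dx^3  (order 3).
h: a_k = 0, 3, 0, -1/2, -3/2, -47/40, 1/6, 719/1680, …
ICs: h(0) = 0, h′(0) = 3, h′′(0) = 0.

f: a_k = 3, 0, -3/2, 0, 1/8, 0, -1/240, 0, …
Substitute x→r, Dx→(1/r')Dx; clear ⇒ L₀.
Integrate: L := L₀·Dx.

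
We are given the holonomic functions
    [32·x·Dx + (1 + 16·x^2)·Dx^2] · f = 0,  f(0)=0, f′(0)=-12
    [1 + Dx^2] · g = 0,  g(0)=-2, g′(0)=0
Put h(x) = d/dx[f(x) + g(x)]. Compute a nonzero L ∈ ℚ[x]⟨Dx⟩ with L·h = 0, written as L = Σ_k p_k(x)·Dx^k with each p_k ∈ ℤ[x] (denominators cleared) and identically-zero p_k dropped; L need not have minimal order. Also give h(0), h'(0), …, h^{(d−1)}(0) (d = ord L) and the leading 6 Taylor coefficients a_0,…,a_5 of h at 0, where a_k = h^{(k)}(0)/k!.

f: a_k = 0, -12, 0, 64, 0, -3072/5, …
g: a_k = -2, 0, 1, 0, -1/12, 0, …
Sum ⇒ L₀ = lclm(L_f,L_g) in ℚ(x)⟨Dx⟩.
h₀' ⇒ L via d/dx closure of L₀.
L = (-6112·x + 99328·x^3 + 8192·x^5) + (-31 + 1072·x^2 + 25344·x^4 + 4096·x^6)·Dx + (-6112·x + 99328·x^3 + 8192·x^5)·Dx^2 + (-31 + 1072·x^2 + 25344·x^4 + 4096·x^6)·Dx^3  (order 3).
h: a_k = -12, 2, 192, -1/3, -3072, 1/60, …
ICs: h(0) = -12, h′(0) = 2, h′′(0) = 384.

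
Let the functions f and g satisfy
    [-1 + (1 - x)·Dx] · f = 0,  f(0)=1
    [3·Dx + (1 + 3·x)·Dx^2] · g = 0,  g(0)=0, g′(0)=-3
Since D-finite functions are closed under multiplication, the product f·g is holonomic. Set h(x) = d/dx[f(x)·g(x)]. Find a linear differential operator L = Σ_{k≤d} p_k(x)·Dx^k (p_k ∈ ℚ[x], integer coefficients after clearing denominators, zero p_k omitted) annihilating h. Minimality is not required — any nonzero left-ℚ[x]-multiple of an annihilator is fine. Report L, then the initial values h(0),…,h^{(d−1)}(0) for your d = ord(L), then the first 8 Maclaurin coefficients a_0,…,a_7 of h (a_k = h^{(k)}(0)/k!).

L = 12 + (-3 + 15·x)·Dx + (-1 - 2·x + 3·x^2)·Dx^2  (order 2).
h: a_k = -3, 3, -45/2, 51, -717/4, 5139/10, -31749/20, 166137/35, …
ICs: h(0) = -3, h′(0) = 3.

f: a_k = 1, 1, 1, 1, 1, 1, 1, 1, …
g: a_k = 0, -3, 9/2, -9, 81/4, -243/5, 243/2, -2187/7, …
h₀=f·g: eliminate ⇒ L₀, order ≤ 1·2.
Derive L from L₀ (diff closure).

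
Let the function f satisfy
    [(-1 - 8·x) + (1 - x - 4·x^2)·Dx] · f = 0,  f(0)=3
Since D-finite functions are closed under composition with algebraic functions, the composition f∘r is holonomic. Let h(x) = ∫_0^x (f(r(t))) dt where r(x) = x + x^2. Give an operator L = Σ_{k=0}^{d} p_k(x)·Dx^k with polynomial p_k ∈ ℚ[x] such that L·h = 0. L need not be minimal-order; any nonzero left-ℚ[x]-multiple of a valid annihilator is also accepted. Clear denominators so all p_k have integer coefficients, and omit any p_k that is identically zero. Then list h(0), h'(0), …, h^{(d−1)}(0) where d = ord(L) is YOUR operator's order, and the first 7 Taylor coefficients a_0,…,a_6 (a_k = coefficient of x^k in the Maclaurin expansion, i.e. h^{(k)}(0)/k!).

f: a_k = 3, 3, 15, 27, 87, 195, 543, …
Change of var in L_f (x↦r) gives L₀.
Integrate: L := L₀·Dx.
L = (1 + 10·x + 24·x^2 + 16·x^3)·Dx + (-1 + x + 5·x^2 + 8·x^3 + 4·x^4)·Dx^2  (order 2).
h: a_k = 0, 3, 3/2, 6, 57/4, 183/5, 104, …
ICs: h(0) = 0, h′(0) = 3.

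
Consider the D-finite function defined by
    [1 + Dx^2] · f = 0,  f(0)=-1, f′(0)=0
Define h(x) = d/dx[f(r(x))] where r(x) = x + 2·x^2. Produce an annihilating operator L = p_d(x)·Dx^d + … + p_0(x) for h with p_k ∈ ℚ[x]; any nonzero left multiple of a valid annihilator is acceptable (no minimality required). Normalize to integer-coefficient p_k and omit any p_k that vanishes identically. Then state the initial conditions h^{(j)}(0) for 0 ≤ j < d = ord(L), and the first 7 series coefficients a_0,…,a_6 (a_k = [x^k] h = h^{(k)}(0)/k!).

L = (49 + 16·x + 96·x^2 + 256·x^3 + 256·x^4) + (-12 - 48·x)·Dx + (1 + 8·x + 16·x^2)·Dx^2  (order 2).
h: a_k = 0, 1, 6, 47/6, -5/3, -719/120, -553/60, …
ICs: h(0) = 0, h′(0) = 1.

f: a_k = -1, 0, 1/2, 0, -1/24, 0, 1/720, …
f∘r: x↦r, Dx↦Dx/r' in L_f ⇒ L₀.
Derive L from L₀ (diff closure).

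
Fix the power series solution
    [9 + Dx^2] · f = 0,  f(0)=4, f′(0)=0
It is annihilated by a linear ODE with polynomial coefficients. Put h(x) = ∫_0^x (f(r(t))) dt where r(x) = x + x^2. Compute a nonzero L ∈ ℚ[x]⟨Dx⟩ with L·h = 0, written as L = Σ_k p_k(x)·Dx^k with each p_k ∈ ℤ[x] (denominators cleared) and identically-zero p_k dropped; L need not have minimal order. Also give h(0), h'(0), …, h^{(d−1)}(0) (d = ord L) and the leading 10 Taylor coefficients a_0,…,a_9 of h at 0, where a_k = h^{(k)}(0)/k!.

f: a_k = 4, 0, -18, 0, 27/2, 0, -81/20, 0, 729/1120, 0, …
L₀ from L_f via x↦r, Dx↦r'^{-1}Dx.
h=∫₀ˣh₀: take L = L₀·Dx.
L = (9 + 54·x + 108·x^2 + 72·x^3)·Dx - 2·Dx^2 + (1 + 2·x)·Dx^3  (order 3).
h: a_k = 0, 4, 0, -6, -9, -9/10, 9, 1539/140, 297/80, -5799/1120, …
ICs: h(0) = 0, h′(0) = 4, h′′(0) = 0.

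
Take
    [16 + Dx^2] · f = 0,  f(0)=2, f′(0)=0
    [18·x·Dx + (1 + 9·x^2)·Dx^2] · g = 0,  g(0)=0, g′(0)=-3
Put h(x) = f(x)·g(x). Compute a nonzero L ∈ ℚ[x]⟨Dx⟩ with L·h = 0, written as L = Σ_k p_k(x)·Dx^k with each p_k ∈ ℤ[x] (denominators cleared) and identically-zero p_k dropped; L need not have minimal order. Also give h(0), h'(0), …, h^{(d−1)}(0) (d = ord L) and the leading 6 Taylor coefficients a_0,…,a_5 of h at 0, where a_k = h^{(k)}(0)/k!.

L = (20800 + 494784·x^2 + 2923776·x^4 + 11943936·x^6 + 26873856·x^8) + (19584·x + 342144·x^3 + 2239488·x^5 + 6718464·x^7)·Dx + (1700 + 42732·x^2 + 318816·x^4 + 1492992·x^6 + 3359232·x^8)·Dx^2 + (1224·x + 21384·x^3 + 139968·x^5 + 419904·x^7)·Dx^3 + (25 + 738·x^2 + 8505·x^4 + 46656·x^6 + 104976·x^8)·Dx^4  (order 4).
h: a_k = 0, -6, 0, 66, 0, -1526/5, …
ICs: h(0) = 0, h′(0) = -6, h′′(0) = 0, h′′′(0) = 396.

f: a_k = 2, 0, -16, 0, 64/3, 0, …
g: a_k = 0, -3, 0, 9, 0, -243/5, …
h₀=f·g: eliminate ⇒ L₀, order ≤ 2·2.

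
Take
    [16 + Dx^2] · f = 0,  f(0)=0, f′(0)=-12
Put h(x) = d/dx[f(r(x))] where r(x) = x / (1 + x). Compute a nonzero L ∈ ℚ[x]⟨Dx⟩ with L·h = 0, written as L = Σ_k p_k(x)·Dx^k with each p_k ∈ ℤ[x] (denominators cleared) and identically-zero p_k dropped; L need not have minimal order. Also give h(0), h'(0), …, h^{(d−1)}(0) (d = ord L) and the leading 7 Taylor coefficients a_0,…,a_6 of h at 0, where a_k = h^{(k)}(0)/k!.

f: a_k = 0, -12, 0, 32, 0, -128/5, 0, …
L₀ from L_f via x↦r, Dx↦r'^{-1}Dx.
Derive L from L₀ (diff closure).
L = (22 + 12·x + 6·x^2) + (6 + 18·x + 18·x^2 + 6·x^3)·Dx + (1 + 4·x + 6·x^2 + 4·x^3 + x^4)·Dx^2  (order 2).
h: a_k = -12, 24, 60, -336, 772, -1080, 9844/15, …
ICs: h(0) = -12, h′(0) = 24.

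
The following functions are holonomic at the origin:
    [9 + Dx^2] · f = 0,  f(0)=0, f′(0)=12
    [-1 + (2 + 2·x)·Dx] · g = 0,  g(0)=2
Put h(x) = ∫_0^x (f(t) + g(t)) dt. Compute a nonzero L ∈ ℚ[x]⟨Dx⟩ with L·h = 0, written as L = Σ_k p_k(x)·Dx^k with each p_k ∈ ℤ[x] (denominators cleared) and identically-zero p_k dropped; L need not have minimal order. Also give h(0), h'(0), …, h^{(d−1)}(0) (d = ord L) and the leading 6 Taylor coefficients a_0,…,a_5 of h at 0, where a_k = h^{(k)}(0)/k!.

L = (-351 - 648·x - 324·x^2)·Dx + (630 + 1926·x + 1944·x^2 + 648·x^3)·Dx^2 + (-39 - 72·x - 36·x^2)·Dx^3 + (70 + 214·x + 216·x^2 + 72·x^3)·Dx^4  (order 4).
h: a_k = 0, 2, 13/2, -1/12, -143/32, -1/64, …
ICs: h(0) = 0, h′(0) = 2, h′′(0) = 13, h′′′(0) = -1/2.

f: a_k = 0, 12, 0, -18, 0, 81/10, …
g: a_k = 2, 1, -1/4, 1/8, -5/64, 7/128, …
L₀ := lclm(L_f,L_g); ord L₀ ≤ 2+1.
h=∫₀ˣh₀: take L = L₀·Dx.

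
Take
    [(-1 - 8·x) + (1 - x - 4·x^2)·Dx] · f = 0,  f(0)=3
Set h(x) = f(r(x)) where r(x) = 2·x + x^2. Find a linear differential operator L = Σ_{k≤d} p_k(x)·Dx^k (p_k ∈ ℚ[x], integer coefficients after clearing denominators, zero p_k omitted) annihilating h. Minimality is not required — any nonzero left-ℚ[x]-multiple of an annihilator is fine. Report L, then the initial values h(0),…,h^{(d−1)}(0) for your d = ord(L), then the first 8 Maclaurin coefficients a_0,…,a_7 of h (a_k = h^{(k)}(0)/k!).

L = (2 + 34·x + 48·x^2 + 16·x^3) + (-1 + 2·x + 17·x^2 + 16·x^3 + 4·x^4)·Dx  (order 1).
h: a_k = 3, 6, 63, 276, 1731, 9186, 52467, 289896, …
ICs: h(0) = 3.

f: a_k = 3, 3, 15, 27, 87, 195, 543, 1323, …
h₀=f(r): pull back L_f along r ⇒ L₀.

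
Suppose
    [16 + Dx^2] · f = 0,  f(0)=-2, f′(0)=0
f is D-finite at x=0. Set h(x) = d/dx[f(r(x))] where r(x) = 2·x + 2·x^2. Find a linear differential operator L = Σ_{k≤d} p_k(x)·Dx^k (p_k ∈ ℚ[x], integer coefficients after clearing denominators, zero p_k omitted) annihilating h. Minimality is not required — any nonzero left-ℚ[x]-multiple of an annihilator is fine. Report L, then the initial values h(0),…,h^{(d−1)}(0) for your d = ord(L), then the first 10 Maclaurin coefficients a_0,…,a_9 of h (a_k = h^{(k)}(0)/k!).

f: a_k = -2, 0, 16, 0, -64/3, 0, 512/45, 0, -1024/315, 0, …
f∘r: x↦r, Dx↦Dx/r' in L_f ⇒ L₀.
h=h₀': d/dx-closure on L₀ ⇒ L.
L = (76 + 512·x + 1536·x^2 + 2048·x^3 + 1024·x^4) + (-6 - 12·x)·Dx + (1 + 4·x + 4·x^2)·Dx^2  (order 2).
h: a_k = 0, 128, 384, -3328/3, -20480/3, -118784/15, 315392/15, 24567808/315, 2490368/35, -334168064/2835, …
ICs: h(0) = 0, h′(0) = 128.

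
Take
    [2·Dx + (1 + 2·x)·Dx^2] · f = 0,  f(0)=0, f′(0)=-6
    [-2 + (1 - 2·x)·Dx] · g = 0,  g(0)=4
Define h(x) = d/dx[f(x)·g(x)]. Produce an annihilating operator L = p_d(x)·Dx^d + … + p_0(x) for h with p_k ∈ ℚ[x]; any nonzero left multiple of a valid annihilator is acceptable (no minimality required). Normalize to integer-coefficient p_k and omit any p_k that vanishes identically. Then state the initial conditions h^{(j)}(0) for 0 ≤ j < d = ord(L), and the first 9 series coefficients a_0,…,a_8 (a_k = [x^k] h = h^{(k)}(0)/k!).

f: a_k = 0, -6, 6, -8, 12, -96/5, 32, -384/7, 96, …
g: a_k = 4, 8, 16, 32, 64, 128, 256, 512, 1024, …
Sym-product of L_f,L_g gives L₀ (≤ ord 2).
h=h₀': d/dx-closure on L₀ ⇒ L.
L = 16 + (2 + 20·x)·Dx + (-1 + 4·x^2)·Dx^2  (order 2).
h: a_k = -24, -48, -240, -448, -1504, -14208/5, -40832/5, -545792/35, -1443072/35, …
ICs: h(0) = -24, h′(0) = -48.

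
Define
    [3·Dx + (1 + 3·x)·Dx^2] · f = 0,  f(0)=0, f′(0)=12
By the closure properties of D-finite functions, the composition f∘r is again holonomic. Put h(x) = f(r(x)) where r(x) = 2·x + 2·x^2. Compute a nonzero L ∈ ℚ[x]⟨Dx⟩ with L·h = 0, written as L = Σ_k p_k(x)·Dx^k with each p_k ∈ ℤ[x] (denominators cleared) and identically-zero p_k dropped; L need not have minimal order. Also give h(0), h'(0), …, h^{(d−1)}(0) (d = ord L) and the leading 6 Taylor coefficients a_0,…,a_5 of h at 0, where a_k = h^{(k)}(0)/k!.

L = (4 + 12·x + 12·x^2)·Dx + (1 + 8·x + 18·x^2 + 12·x^3)·Dx^2  (order 2).
h: a_k = 0, 24, -48, 144, -504, 9504/5, …
ICs: h(0) = 0, h′(0) = 24.

f: a_k = 0, 12, -18, 36, -81, 972/5, …
Change of var in L_f (x↦r) gives L₀.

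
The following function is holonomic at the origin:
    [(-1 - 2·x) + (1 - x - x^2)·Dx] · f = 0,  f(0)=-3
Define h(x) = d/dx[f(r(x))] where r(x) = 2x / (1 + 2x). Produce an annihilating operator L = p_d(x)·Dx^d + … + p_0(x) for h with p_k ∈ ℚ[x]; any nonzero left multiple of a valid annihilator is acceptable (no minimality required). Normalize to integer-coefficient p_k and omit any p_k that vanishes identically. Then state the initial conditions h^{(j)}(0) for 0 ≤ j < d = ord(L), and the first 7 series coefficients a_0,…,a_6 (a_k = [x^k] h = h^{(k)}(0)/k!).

L = (4 + 24·x + 96·x^2 + 96·x^3) + (-1 - 10·x - 24·x^2 + 8·x^3 + 48·x^4)·Dx  (order 1).
h: a_k = -6, -24, 0, -192, 480, -2304, 8064, …
ICs: h(0) = -6.

f: a_k = -3, -3, -6, -9, -15, -24, -39, …
h₀=f(r): pull back L_f along r ⇒ L₀.
h=h₀': d/dx-closure on L₀ ⇒ L.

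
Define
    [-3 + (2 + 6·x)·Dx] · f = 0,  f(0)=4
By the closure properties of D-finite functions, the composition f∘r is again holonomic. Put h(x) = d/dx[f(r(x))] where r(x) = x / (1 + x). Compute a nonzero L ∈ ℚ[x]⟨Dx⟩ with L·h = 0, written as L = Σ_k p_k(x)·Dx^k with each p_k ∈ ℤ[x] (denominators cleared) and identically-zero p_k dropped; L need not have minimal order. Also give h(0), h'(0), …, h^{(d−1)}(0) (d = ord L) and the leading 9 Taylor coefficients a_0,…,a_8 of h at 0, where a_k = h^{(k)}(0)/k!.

L = (-7 - 16·x) + (-2 - 10·x - 8·x^2)·Dx  (order 1).
h: a_k = 6, -21, 261/4, -1677/8, 45345/64, -318915/128, 4608345/512, -33903165/1024, 2020675545/16384, …
ICs: h(0) = 6.

f: a_k = 4, 6, -9/2, 27/4, -405/32, 1701/64, -15309/256, 72171/512, -2814669/8192, …
Substitute x→r, Dx→(1/r')Dx; clear ⇒ L₀.
Differentiate: ansatz ord ≤ ord L₀ ⇒ L.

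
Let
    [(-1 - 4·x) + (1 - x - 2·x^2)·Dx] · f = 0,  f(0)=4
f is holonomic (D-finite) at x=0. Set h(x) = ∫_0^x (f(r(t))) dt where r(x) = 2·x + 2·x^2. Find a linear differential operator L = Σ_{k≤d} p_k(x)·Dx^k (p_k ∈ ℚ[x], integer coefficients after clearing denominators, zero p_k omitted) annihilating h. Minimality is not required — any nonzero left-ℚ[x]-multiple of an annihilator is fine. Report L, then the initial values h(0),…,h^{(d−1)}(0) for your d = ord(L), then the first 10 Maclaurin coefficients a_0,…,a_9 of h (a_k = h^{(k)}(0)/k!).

f: a_k = 4, 4, 12, 20, 44, 84, 172, 340, 684, 1364, …
f∘r: x↦r, Dx↦Dx/r' in L_f ⇒ L₀.
h=∫₀ˣh₀: take L = L₀·Dx.
L = (2 + 20·x + 48·x^2 + 32·x^3)·Dx + (-1 + 2·x + 10·x^2 + 16·x^3 + 8·x^4)·Dx^2  (order 2).
h: a_k = 0, 4, 4, 56/3, 64, 1232/5, 2992/3, 28832/7, 17408, 672448/9, …
ICs: h(0) = 0, h′(0) = 4.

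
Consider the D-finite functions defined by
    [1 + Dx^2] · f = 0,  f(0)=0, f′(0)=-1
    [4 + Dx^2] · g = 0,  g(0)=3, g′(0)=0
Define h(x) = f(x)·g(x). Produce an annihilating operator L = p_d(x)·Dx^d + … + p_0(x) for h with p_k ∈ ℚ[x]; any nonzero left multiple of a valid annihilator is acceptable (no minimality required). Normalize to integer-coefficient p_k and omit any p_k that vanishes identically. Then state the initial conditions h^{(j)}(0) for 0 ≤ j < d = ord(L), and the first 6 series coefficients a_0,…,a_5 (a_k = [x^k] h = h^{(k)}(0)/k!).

L = 9 + 10·Dx^2 + Dx^4  (order 4).
h: a_k = 0, -3, 0, 13/2, 0, -121/40, …
ICs: h(0) = 0, h′(0) = -3, h′′(0) = 0, h′′′(0) = 39.

f: a_k = 0, -1, 0, 1/6, 0, -1/120, …
g: a_k = 3, 0, -6, 0, 2, 0, …
f·g: L₀ = L_f ⊗_s L_g, ord ≤ 2·2.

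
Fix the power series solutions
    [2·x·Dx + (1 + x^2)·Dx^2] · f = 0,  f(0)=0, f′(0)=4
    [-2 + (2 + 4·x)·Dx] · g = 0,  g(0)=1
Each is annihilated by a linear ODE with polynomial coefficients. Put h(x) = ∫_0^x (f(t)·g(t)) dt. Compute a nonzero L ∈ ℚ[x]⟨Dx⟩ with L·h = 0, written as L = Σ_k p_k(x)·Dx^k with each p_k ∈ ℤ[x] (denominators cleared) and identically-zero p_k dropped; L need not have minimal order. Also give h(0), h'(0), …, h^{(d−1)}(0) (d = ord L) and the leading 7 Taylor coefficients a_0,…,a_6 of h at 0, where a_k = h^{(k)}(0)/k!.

f: a_k = 0, 4, 0, -4/3, 0, 4/5, 0, …
g: a_k = 1, 1, -1/2, 1/2, -5/8, 7/8, -21/16, …
L₀ := L_f ⊗_s L_g (sym. prod.), ord ≤ 2.
h=∫h₀ ⇒ L = L₀·Dx.
L = (3 - 2·x - x^2)·Dx + (-2 - 2·x + 6·x^2 + 4·x^3)·Dx^2 + (1 + 4·x + 5·x^2 + 4·x^3 + 4·x^4)·Dx^3  (order 3).
h: a_k = 0, 0, 2, 4/3, -5/6, 2/15, -31/180, …
ICs: h(0) = 0, h′(0) = 0, h′′(0) = 4.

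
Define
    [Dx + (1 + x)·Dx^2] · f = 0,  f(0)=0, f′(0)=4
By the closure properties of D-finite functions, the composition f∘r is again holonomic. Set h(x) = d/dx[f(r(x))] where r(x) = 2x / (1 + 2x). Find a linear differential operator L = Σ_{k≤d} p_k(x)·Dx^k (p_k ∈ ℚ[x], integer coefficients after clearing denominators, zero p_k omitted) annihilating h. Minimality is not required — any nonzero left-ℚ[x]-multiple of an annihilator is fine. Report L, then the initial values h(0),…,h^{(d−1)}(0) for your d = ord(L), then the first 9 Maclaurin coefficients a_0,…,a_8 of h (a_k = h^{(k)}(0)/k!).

L = (6 + 16·x) + (1 + 6·x + 8·x^2)·Dx  (order 1).
h: a_k = 8, -48, 224, -960, 3968, -16128, 65024, -261120, 1046528, …
ICs: h(0) = 8.

f: a_k = 0, 4, -2, 4/3, -1, 4/5, -2/3, 4/7, -1/2, …
Substitute x→r, Dx→(1/r')Dx; clear ⇒ L₀.
Differentiate: ansatz ord ≤ ord L₀ ⇒ L.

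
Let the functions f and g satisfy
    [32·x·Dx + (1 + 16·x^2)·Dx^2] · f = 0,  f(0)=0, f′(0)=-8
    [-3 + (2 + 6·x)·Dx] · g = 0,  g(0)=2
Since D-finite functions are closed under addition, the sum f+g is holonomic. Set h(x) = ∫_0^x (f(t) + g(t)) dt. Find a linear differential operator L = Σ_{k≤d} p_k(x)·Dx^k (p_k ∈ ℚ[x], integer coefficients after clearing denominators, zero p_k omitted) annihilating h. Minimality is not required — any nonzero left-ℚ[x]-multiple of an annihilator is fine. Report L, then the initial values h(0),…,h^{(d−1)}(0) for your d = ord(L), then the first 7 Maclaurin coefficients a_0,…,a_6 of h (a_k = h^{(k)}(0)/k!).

L = (-192 - 1440·x + 9216·x^2 + 13824·x^3)·Dx^2 + (-155 - 768·x + 4128·x^2 + 36864·x^3 + 48384·x^4)·Dx^3 + (-6 + 110·x + 576·x^2 + 2624·x^3 + 10752·x^4 + 13824·x^5)·Dx^4  (order 4).
h: a_k = 0, 2, -5/2, -3/4, 1105/96, -81/64, -253639/3840, …
ICs: h(0) = 0, h′(0) = 2, h′′(0) = -5, h′′′(0) = -9/2.

f: a_k = 0, -8, 0, 128/3, 0, -2048/5, 0, …
g: a_k = 2, 3, -9/4, 27/8, -405/64, 1701/128, -15309/512, …
f+g: L₀ = lclm(L_f,L_g), ord ≤ 2+1.
Integrate: L := L₀·Dx.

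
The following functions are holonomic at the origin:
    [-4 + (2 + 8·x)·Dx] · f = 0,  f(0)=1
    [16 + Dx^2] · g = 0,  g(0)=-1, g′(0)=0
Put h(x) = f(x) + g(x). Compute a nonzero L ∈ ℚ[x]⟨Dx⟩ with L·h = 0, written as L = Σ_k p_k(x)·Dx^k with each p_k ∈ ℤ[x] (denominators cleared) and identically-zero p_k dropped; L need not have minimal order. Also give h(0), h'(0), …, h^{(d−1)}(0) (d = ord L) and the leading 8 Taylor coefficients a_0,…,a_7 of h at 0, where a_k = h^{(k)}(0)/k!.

L = (-224 - 1024·x - 2048·x^2) + (48 + 704·x + 3072·x^2 + 4096·x^3)·Dx + (-14 - 64·x - 128·x^2)·Dx^2 + (3 + 44·x + 192·x^2 + 256·x^3)·Dx^3  (order 3).
h: a_k = 0, 2, 6, 4, -62/3, 28, -3524/45, 264, …
ICs: h(0) = 0, h′(0) = 2, h′′(0) = 12.

f: a_k = 1, 2, -2, 4, -10, 28, -84, 264, …
g: a_k = -1, 0, 8, 0, -32/3, 0, 256/45, 0, …
L₀ := lclm(L_f,L_g); ord L₀ ≤ 1+2.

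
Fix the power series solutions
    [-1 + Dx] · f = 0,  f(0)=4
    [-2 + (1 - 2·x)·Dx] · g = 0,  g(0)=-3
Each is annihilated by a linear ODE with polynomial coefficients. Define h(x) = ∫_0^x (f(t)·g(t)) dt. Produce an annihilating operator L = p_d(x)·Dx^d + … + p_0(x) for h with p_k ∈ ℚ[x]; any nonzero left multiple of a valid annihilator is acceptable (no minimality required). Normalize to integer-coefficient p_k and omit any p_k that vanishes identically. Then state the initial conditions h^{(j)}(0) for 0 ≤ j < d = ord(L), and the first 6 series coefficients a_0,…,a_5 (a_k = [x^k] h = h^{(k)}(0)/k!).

L = (3 - 2·x)·Dx + (-1 + 2·x)·Dx^2  (order 2).
h: a_k = 0, -12, -18, -26, -79/2, -633/10, …
ICs: h(0) = 0, h′(0) = -12.

f: a_k = 4, 4, 2, 2/3, 1/6, 1/30, …
g: a_k = -3, -6, -12, -24, -48, -96, …
Product ⇒ symmetric product L₀, ord ≤ 1.
h=∫h₀ ⇒ L = L₀·Dx.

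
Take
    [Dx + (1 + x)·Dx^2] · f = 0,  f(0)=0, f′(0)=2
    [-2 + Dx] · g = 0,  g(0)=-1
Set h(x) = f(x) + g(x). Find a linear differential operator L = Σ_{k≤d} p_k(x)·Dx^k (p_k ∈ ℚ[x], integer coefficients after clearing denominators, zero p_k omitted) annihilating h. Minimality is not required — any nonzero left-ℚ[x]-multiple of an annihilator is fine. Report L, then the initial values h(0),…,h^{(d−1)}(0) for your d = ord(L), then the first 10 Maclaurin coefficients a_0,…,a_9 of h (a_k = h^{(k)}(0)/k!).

f: a_k = 0, 2, -1, 2/3, -1/2, 2/5, -1/3, 2/7, -1/4, 2/9, …
g: a_k = -1, -2, -2, -4/3, -2/3, -4/15, -4/45, -8/315, -2/315, -4/2835, …
Weyl lclm of L_f,L_g ⇒ L₀ (ord ≤ 3).
L = (-8 - 4·x)·Dx + (-2 - 8·x - 4·x^2)·Dx^2 + (3 + 5·x + 2·x^2)·Dx^3  (order 3).
h: a_k = -1, 0, -3, -2/3, -7/6, 2/15, -19/45, 82/315, -323/1260, 626/2835, …
ICs: h(0) = -1, h′(0) = 0, h′′(0) = -6.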